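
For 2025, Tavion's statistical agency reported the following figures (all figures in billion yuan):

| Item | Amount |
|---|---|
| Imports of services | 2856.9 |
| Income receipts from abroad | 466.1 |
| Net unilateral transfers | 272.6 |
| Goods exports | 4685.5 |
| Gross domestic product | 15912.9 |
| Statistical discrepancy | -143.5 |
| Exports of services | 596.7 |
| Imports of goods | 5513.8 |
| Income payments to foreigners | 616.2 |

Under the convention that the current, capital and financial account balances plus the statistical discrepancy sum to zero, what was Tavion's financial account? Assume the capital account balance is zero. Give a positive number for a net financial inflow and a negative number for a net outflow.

Goods balance = 4685.5 - 5513.8 = -828.3
Services balance = 596.7 - 2856.9 = -2260.2
Trade balance (goods + services) = -828.3 + (-2260.2) = -3088.5
Net primary income = 466.1 - 616.2 = -150.1
Net secondary income = 272.6
Current account = -3088.5 + (-150.1) + 272.6 = -2966.0
Financial account = -(-2966.0 + (-143.5)) = 3109.5

3109.5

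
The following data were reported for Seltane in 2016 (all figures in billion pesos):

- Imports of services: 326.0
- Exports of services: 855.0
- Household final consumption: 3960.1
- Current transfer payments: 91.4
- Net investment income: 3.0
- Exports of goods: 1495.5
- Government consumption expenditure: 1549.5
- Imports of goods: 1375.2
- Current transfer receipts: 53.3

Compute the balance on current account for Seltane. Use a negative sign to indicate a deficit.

614.2

Goods balance = 1495.5 - 1375.2 = 120.3
Services balance = 855.0 - 326.0 = 529.0
Trade balance (goods + services) = 120.3 + 529.0 = 649.3
Net primary income = 3.0
Net secondary income = 53.3 - 91.4 = -38.1
Current account = 649.3 + 3.0 + (-38.1) = 614.2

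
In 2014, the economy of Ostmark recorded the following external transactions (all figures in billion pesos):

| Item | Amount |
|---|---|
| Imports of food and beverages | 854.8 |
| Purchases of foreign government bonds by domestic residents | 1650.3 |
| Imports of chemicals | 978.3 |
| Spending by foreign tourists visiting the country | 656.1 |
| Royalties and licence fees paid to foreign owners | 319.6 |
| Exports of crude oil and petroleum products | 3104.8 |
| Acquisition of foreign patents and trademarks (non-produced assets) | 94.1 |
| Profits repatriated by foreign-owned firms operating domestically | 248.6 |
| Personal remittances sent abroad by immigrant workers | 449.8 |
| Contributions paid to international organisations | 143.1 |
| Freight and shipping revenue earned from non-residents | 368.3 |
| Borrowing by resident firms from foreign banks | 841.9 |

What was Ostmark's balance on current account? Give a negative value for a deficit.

Goods: -854.8 - 978.3 + 3104.8 = 1271.7
Services: 368.3 + 656.1 - 319.6 = 704.8
Primary income: -248.6
Secondary income: -143.1 - 449.8 = -592.9
Current account = 1271.7 + 704.8 + (-248.6) + (-592.9) = 1135.0
(Excluded from the current account — financial account: purchases of foreign government bonds by domestic residents 1650.3, borrowing by resident firms from foreign banks 841.9; capital account: acquisition of foreign patents and trademarks (non-produced assets) 94.1.)

1135.0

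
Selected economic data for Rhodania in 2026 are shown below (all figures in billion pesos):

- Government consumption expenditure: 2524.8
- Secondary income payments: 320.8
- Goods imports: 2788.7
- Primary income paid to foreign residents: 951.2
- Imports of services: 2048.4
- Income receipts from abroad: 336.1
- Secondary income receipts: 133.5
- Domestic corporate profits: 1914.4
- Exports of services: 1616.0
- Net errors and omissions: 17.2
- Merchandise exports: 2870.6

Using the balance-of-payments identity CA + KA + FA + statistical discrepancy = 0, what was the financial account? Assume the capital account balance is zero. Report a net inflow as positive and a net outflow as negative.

Goods balance = 2870.6 - 2788.7 = 81.9
Services balance = 1616.0 - 2048.4 = -432.4
Trade balance (goods + services) = 81.9 + (-432.4) = -350.5
Net primary income = 336.1 - 951.2 = -615.1
Net secondary income = 133.5 - 320.8 = -187.3
Current account = -350.5 + (-615.1) + (-187.3) = -1152.9
Financial account = -(-1152.9 + 17.2) = 1135.7

1135.7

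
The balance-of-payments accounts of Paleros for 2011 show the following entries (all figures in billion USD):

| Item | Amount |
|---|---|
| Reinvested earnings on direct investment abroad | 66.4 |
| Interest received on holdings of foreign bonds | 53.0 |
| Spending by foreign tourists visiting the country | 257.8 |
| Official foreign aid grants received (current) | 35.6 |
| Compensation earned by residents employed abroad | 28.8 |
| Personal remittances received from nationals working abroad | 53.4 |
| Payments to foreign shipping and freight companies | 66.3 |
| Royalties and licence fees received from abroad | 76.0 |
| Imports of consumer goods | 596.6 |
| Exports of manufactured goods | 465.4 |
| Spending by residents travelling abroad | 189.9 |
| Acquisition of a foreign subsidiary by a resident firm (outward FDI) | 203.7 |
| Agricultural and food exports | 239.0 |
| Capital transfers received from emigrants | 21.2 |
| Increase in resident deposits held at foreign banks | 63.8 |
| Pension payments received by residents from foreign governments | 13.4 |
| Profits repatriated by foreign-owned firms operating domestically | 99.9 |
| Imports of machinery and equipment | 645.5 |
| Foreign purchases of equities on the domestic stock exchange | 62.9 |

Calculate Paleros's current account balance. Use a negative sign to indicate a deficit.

Goods: 239.0 - 645.5 - 596.6 + 465.4 = -537.7
Services: 76.0 + 257.8 - 66.3 - 189.9 = 77.6
Primary income: -99.9 + 28.8 + 53.0 + 66.4 = 48.3
Secondary income: 53.4 + 13.4 + 35.6 = 102.4
Current account = (-537.7) + 77.6 + 48.3 + 102.4 = -309.4
(Excluded from the current account — financial account: acquisition of a foreign subsidiary by a resident firm (outward FDI) 203.7, increase in resident deposits held at foreign banks 63.8, foreign purchases of equities on the domestic stock exchange 62.9; capital account: capital transfers received from emigrants 21.2.)

-309.4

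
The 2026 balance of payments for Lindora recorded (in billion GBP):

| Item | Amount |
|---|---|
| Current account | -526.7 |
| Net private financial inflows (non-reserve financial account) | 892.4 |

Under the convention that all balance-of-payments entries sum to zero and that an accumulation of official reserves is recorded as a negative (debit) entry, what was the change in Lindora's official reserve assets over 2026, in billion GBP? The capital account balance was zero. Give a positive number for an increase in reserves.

Official reserve transactions balance = -((-526.7) + 892.4) = -365.7
An accumulation of reserves is recorded as a debit (negative entry), so the change in the stock of reserves is the negative of that balance.
Change in official reserves = -(-365.7) = 365.7

365.7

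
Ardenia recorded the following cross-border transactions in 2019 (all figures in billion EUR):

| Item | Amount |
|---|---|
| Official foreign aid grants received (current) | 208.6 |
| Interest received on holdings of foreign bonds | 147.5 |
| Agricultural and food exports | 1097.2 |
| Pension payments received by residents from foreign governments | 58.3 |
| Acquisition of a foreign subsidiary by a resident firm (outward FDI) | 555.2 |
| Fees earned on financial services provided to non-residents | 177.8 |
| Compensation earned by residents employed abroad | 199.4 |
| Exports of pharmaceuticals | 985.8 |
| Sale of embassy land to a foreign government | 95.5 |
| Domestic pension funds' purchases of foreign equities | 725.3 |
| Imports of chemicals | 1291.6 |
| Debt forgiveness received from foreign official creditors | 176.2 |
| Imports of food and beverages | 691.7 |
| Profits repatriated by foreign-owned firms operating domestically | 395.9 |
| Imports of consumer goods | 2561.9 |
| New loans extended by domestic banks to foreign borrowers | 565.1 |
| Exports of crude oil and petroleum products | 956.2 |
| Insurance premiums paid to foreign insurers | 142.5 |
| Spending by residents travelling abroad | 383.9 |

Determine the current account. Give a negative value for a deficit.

-1636.7

Goods: 985.8 + 1097.2 - 2561.9 - 1291.6 - 691.7 + 956.2 = -1506.0
Services: -383.9 - 142.5 + 177.8 = -348.6
Primary income: 147.5 - 395.9 + 199.4 = -49.0
Secondary income: 58.3 + 208.6 = 266.9
Current account = (-1506.0) + (-348.6) + (-49.0) + 266.9 = -1636.7
(Excluded from the current account — financial account: acquisition of a foreign subsidiary by a resident firm (outward FDI) 555.2, domestic pension funds' purchases of foreign equities 725.3, new loans extended by domestic banks to foreign borrowers 565.1; capital account: sale of embassy land to a foreign government 95.5, debt forgiveness received from foreign official creditors 176.2.)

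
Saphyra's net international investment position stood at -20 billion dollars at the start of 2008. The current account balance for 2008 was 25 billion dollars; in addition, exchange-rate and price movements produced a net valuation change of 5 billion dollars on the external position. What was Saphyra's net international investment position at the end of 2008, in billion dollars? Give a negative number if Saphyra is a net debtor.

Change in NIIP = current account + net valuation change = 25 + 5 = 30
End-of-year NIIP = -20 + 30 = 10

10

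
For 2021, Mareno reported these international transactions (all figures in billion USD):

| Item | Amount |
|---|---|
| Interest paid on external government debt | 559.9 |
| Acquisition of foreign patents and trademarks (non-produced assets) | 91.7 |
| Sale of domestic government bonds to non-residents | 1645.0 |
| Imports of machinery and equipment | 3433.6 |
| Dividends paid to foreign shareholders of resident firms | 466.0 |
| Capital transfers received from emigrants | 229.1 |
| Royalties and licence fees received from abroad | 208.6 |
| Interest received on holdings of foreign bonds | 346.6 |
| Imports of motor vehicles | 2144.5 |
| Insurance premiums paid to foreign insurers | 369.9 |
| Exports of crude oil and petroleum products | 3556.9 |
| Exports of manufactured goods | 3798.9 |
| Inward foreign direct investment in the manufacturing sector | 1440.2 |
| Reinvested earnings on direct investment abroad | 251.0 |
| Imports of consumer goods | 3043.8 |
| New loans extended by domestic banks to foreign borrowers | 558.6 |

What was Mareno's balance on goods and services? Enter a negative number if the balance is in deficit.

Goods: 3798.9 + 3556.9 - 3433.6 - 2144.5 - 3043.8 = -1266.1
Services: 208.6 - 369.9 = -161.3
Trade balance = -1266.1 + (-161.3) = -1427.4
(Excluded from the trade balance — primary income: interest paid on external government debt 559.9, dividends paid to foreign shareholders of resident firms 466.0, interest received on holdings of foreign bonds 346.6, reinvested earnings on direct investment abroad 251.0; capital account: acquisition of foreign patents and trademarks (non-produced assets) 91.7, capital transfers received from emigrants 229.1; financial account: sale of domestic government bonds to non-residents 1645.0, inward foreign direct investment in the manufacturing sector 1440.2, new loans extended by domestic banks to foreign borrowers 558.6.)

-1427.4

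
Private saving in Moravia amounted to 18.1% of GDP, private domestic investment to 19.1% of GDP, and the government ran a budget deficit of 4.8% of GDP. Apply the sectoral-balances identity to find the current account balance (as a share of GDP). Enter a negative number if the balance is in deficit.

-5.8

By the sectoral-balances identity, CA = (S_private - I) + (T - G).
Private balance = 18.1 - 19.1 = -1.0
Government balance (T - G) = -4.8
CA = -1.0 + (-4.8) = -5.8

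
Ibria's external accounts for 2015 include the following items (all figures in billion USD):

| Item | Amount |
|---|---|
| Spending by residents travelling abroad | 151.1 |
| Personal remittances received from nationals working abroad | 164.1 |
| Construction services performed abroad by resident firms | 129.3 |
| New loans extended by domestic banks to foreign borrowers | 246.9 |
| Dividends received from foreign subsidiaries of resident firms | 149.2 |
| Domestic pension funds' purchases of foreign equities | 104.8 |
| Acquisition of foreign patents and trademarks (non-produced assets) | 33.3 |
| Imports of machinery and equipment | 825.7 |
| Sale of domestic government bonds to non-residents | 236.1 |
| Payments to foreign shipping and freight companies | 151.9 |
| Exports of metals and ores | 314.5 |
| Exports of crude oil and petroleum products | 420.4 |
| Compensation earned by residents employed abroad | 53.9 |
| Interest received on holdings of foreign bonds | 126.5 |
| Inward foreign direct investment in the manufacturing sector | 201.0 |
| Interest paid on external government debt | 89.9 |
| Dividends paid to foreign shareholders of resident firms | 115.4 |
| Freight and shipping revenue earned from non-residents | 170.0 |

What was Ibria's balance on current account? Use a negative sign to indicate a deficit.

Goods: 420.4 + 314.5 - 825.7 = -90.8
Services: 129.3 - 151.9 + 170.0 - 151.1 = -3.7
Primary income: 53.9 - 89.9 + 149.2 + 126.5 - 115.4 = 124.3
Secondary income: 164.1
Current account = (-90.8) + (-3.7) + 124.3 + 164.1 = 193.9
(Excluded from the current account — financial account: new loans extended by domestic banks to foreign borrowers 246.9, domestic pension funds' purchases of foreign equities 104.8, sale of domestic government bonds to non-residents 236.1, inward foreign direct investment in the manufacturing sector 201.0; capital account: acquisition of foreign patents and trademarks (non-produced assets) 33.3.)

193.9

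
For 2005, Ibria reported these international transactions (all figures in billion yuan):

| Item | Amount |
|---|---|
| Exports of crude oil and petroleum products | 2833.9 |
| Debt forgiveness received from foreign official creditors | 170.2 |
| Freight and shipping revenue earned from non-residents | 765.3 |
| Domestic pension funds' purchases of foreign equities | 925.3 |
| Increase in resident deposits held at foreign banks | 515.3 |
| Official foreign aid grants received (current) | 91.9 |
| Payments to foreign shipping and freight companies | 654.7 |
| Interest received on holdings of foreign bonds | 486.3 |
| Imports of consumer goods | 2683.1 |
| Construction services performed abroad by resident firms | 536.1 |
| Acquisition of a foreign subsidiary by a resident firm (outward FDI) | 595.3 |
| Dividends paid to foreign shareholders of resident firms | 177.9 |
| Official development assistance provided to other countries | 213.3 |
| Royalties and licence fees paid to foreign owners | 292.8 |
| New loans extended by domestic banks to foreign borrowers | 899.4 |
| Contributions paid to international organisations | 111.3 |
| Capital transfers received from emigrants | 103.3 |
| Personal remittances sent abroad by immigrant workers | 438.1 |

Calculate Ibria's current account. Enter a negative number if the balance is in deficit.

142.3

Goods: -2683.1 + 2833.9 = 150.8
Services: 765.3 + 536.1 - 654.7 - 292.8 = 353.9
Primary income: -177.9 + 486.3 = 308.4
Secondary income: -213.3 - 438.1 - 111.3 + 91.9 = -670.8
Current account = 150.8 + 353.9 + 308.4 + (-670.8) = 142.3
(Excluded from the current account — capital account: debt forgiveness received from foreign official creditors 170.2, capital transfers received from emigrants 103.3; financial account: domestic pension funds' purchases of foreign equities 925.3, increase in resident deposits held at foreign banks 515.3, acquisition of a foreign subsidiary by a resident firm (outward FDI) 595.3, new loans extended by domestic banks to foreign borrowers 899.4.)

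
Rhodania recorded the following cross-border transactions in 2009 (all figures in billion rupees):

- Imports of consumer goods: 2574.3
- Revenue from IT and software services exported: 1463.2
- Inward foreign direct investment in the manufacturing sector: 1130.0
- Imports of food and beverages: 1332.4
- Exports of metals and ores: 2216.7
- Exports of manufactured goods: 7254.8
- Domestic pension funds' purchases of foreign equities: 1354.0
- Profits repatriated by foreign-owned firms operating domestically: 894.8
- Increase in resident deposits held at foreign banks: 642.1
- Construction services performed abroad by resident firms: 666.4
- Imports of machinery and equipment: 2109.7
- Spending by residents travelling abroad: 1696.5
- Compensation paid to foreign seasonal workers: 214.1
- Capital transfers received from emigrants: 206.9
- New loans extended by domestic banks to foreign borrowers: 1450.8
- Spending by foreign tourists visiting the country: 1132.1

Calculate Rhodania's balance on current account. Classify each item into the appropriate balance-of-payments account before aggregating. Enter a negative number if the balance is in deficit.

3911.4

Goods: -1332.4 + 2216.7 - 2109.7 + 7254.8 - 2574.3 = 3455.1
Services: 1132.1 + 666.4 - 1696.5 + 1463.2 = 1565.2
Primary income: -894.8 - 214.1 = -1108.9
Current account = 3455.1 + 1565.2 + (-1108.9) = 3911.4
(Excluded from the current account — financial account: inward foreign direct investment in the manufacturing sector 1130.0, domestic pension funds' purchases of foreign equities 1354.0, increase in resident deposits held at foreign banks 642.1, new loans extended by domestic banks to foreign borrowers 1450.8; capital account: capital transfers received from emigrants 206.9.)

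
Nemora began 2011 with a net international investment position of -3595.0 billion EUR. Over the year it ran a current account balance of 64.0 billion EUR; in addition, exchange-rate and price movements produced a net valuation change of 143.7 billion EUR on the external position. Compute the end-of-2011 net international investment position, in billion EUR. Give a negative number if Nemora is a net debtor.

-3387.3

Change in NIIP = current account + net valuation change = 64.0 + 143.7 = 207.7
End-of-year NIIP = -3595.0 + 207.7 = -3387.3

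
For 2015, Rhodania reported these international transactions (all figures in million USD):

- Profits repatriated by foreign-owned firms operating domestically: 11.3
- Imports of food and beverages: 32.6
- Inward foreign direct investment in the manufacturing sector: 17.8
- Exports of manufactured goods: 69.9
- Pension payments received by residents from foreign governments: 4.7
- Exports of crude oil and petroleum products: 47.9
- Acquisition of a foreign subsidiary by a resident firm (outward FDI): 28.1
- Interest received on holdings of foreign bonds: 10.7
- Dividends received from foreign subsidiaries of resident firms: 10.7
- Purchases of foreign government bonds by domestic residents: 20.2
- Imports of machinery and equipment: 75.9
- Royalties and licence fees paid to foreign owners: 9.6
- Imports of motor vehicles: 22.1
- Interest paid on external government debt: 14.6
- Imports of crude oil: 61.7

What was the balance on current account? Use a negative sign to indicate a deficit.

-83.9

Goods: -22.1 + 47.9 - 61.7 - 75.9 - 32.6 + 69.9 = -74.5
Services: -9.6
Primary income: -11.3 + 10.7 + 10.7 - 14.6 = -4.5
Secondary income: 4.7
Current account = (-74.5) + (-9.6) + (-4.5) + 4.7 = -83.9
(Excluded from the current account — financial account: inward foreign direct investment in the manufacturing sector 17.8, acquisition of a foreign subsidiary by a resident firm (outward FDI) 28.1, purchases of foreign government bonds by domestic residents 20.2.)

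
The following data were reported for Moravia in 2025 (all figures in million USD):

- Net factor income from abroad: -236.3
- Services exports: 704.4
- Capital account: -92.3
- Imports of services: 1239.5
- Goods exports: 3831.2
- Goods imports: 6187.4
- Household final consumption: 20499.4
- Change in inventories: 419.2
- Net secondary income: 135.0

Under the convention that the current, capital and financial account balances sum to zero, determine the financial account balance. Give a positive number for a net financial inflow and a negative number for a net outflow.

3084.9

Goods balance = 3831.2 - 6187.4 = -2356.2
Services balance = 704.4 - 1239.5 = -535.1
Trade balance (goods + services) = -2356.2 + (-535.1) = -2891.3
Net primary income = -236.3
Net secondary income = 135.0
Current account = -2891.3 + (-236.3) + 135.0 = -2992.6
Financial account = -(-2992.6 + (-92.3)) = 3084.9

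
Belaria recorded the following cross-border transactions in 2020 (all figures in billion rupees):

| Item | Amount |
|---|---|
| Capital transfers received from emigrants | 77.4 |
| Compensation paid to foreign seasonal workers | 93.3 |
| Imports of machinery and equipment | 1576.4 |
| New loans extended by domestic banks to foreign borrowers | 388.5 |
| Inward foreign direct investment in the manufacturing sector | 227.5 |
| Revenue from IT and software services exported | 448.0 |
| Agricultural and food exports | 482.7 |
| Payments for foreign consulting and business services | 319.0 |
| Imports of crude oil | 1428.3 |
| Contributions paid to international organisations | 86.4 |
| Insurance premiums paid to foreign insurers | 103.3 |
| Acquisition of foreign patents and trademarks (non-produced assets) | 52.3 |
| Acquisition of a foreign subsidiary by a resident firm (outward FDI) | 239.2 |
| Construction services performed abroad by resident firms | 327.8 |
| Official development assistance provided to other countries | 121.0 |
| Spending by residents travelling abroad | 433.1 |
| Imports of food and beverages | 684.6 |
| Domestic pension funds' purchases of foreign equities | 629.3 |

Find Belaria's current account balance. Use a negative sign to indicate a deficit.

Goods: -684.6 - 1428.3 + 482.7 - 1576.4 = -3206.6
Services: 327.8 - 433.1 - 319.0 - 103.3 + 448.0 = -79.6
Primary income: -93.3
Secondary income: -121.0 - 86.4 = -207.4
Current account = (-3206.6) + (-79.6) + (-93.3) + (-207.4) = -3586.9
(Excluded from the current account — capital account: capital transfers received from emigrants 77.4, acquisition of foreign patents and trademarks (non-produced assets) 52.3; financial account: new loans extended by domestic banks to foreign borrowers 388.5, inward foreign direct investment in the manufacturing sector 227.5, acquisition of a foreign subsidiary by a resident firm (outward FDI) 239.2, domestic pension funds' purchases of foreign equities 629.3.)

-3586.9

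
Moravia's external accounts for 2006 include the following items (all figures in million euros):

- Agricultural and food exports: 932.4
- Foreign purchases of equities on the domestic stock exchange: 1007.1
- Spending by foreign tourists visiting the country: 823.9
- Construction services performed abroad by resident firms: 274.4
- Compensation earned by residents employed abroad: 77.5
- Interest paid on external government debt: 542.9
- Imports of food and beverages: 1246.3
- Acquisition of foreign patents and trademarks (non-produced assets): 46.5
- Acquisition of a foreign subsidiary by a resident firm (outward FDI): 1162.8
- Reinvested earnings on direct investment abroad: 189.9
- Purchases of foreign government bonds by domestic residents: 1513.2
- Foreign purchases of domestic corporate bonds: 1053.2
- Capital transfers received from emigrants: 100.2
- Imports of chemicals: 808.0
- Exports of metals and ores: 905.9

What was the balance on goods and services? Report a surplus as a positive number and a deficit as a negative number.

882.3

Goods: 932.4 + 905.9 - 1246.3 - 808.0 = -216.0
Services: 274.4 + 823.9 = 1098.3
Trade balance = -216.0 + 1098.3 = 882.3
(Excluded from the trade balance — financial account: foreign purchases of equities on the domestic stock exchange 1007.1, acquisition of a foreign subsidiary by a resident firm (outward FDI) 1162.8, purchases of foreign government bonds by domestic residents 1513.2, foreign purchases of domestic corporate bonds 1053.2; primary income: compensation earned by residents employed abroad 77.5, interest paid on external government debt 542.9, reinvested earnings on direct investment abroad 189.9; capital account: acquisition of foreign patents and trademarks (non-produced assets) 46.5, capital transfers received from emigrants 100.2.)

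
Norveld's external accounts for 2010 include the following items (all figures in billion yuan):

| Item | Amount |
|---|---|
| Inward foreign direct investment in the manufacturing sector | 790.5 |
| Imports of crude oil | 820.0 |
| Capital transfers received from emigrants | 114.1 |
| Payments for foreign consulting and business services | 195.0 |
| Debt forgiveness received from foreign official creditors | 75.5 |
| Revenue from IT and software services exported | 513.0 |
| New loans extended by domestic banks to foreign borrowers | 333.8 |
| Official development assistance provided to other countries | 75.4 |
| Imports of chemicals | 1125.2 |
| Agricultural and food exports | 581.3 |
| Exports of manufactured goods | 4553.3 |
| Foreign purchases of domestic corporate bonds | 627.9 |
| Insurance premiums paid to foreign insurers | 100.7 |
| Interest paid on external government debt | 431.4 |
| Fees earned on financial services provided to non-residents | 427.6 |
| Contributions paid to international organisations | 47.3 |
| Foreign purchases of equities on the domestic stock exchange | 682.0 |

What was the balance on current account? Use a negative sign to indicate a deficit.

3280.2

Goods: -820.0 + 581.3 - 1125.2 + 4553.3 = 3189.4
Services: 513.0 - 195.0 + 427.6 - 100.7 = 644.9
Primary income: -431.4
Secondary income: -75.4 - 47.3 = -122.7
Current account = 3189.4 + 644.9 + (-431.4) + (-122.7) = 3280.2
(Excluded from the current account — financial account: inward foreign direct investment in the manufacturing sector 790.5, new loans extended by domestic banks to foreign borrowers 333.8, foreign purchases of domestic corporate bonds 627.9, foreign purchases of equities on the domestic stock exchange 682.0; capital account: capital transfers received from emigrants 114.1, debt forgiveness received from foreign official creditors 75.5.)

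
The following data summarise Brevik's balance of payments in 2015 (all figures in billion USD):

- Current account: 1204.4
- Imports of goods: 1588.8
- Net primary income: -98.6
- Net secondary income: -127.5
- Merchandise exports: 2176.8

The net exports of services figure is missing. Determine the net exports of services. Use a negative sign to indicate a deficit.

842.5

Current account = goods balance + services balance + net primary income + net secondary income
Sum of the known components = 361.9
Net exports of services = CA - (known components) = 1204.4 - 361.9 = 842.5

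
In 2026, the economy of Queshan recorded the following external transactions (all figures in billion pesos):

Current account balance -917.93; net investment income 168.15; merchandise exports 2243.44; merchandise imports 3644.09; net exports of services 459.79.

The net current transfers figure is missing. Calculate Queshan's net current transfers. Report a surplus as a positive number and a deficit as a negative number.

Current account = goods balance + services balance + net primary income + net secondary income
Sum of the known components = -772.71
Net current transfers = CA - (known components) = -917.93 - (-772.71) = -145.22

-145.22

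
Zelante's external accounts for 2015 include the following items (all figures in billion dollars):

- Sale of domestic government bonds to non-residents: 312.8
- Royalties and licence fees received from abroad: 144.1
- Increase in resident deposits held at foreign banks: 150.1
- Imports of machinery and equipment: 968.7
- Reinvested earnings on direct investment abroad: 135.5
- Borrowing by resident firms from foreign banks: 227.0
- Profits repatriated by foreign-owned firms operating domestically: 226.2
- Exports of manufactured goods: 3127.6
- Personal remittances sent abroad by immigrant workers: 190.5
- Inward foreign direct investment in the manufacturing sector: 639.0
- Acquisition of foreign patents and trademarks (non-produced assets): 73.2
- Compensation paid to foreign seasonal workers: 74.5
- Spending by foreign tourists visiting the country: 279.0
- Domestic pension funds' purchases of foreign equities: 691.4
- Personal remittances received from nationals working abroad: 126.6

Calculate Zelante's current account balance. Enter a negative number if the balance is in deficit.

Goods: 3127.6 - 968.7 = 2158.9
Services: 144.1 + 279.0 = 423.1
Primary income: -74.5 - 226.2 + 135.5 = -165.2
Secondary income: 126.6 - 190.5 = -63.9
Current account = 2158.9 + 423.1 + (-165.2) + (-63.9) = 2352.9
(Excluded from the current account — financial account: sale of domestic government bonds to non-residents 312.8, increase in resident deposits held at foreign banks 150.1, borrowing by resident firms from foreign banks 227.0, inward foreign direct investment in the manufacturing sector 639.0, domestic pension funds' purchases of foreign equities 691.4; capital account: acquisition of foreign patents and trademarks (non-produced assets) 73.2.)

2352.9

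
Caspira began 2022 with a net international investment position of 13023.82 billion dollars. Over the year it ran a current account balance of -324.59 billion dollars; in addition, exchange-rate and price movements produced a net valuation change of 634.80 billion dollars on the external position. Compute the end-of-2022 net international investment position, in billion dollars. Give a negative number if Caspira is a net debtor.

13334.03

Change in NIIP = current account + net valuation change = -324.59 + 634.80 = 310.21
End-of-year NIIP = 13023.82 + 310.21 = 13334.03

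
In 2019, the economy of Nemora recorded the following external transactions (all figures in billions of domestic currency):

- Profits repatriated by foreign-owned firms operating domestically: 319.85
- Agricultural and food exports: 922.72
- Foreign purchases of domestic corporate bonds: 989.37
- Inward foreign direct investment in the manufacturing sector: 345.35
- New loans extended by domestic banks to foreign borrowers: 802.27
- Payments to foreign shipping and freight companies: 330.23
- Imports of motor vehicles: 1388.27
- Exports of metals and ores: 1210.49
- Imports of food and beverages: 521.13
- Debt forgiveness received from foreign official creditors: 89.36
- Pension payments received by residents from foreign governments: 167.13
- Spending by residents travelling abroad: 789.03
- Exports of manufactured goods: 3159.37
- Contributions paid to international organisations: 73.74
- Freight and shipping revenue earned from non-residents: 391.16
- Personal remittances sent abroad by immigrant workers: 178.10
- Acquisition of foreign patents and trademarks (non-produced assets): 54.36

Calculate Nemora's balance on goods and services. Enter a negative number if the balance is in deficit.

2655.08

Goods: -1388.27 + 1210.49 - 521.13 + 3159.37 + 922.72 = 3383.18
Services: -789.03 + 391.16 - 330.23 = -728.10
Trade balance = 3383.18 + (-728.10) = 2655.08
(Excluded from the trade balance — primary income: profits repatriated by foreign-owned firms operating domestically 319.85; financial account: foreign purchases of domestic corporate bonds 989.37, inward foreign direct investment in the manufacturing sector 345.35, new loans extended by domestic banks to foreign borrowers 802.27; capital account: debt forgiveness received from foreign official creditors 89.36, acquisition of foreign patents and trademarks (non-produced assets) 54.36; secondary income: pension payments received by residents from foreign governments 167.13, contributions paid to international organisations 73.74, personal remittances sent abroad by immigrant workers 178.10.)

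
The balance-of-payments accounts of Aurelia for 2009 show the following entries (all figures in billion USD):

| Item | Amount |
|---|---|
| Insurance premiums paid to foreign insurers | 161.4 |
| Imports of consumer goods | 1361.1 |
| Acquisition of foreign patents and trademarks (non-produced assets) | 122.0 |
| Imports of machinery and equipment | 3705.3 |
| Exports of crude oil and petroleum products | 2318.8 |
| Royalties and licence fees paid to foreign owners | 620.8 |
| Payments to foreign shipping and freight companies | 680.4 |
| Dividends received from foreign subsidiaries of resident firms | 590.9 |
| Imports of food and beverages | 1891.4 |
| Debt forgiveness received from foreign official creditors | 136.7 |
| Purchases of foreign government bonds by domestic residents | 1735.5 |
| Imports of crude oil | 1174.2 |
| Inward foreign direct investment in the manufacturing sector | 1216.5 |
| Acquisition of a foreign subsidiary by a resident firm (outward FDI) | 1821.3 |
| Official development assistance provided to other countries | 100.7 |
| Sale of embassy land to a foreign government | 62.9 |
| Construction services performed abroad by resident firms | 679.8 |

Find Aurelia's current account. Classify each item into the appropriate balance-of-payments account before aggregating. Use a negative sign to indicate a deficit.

-6105.8

Goods: -1361.1 - 1174.2 + 2318.8 - 3705.3 - 1891.4 = -5813.2
Services: -620.8 - 161.4 + 679.8 - 680.4 = -782.8
Primary income: 590.9
Secondary income: -100.7
Current account = (-5813.2) + (-782.8) + 590.9 + (-100.7) = -6105.8
(Excluded from the current account — capital account: acquisition of foreign patents and trademarks (non-produced assets) 122.0, debt forgiveness received from foreign official creditors 136.7, sale of embassy land to a foreign government 62.9; financial account: purchases of foreign government bonds by domestic residents 1735.5, inward foreign direct investment in the manufacturing sector 1216.5, acquisition of a foreign subsidiary by a resident firm (outward FDI) 1821.3.)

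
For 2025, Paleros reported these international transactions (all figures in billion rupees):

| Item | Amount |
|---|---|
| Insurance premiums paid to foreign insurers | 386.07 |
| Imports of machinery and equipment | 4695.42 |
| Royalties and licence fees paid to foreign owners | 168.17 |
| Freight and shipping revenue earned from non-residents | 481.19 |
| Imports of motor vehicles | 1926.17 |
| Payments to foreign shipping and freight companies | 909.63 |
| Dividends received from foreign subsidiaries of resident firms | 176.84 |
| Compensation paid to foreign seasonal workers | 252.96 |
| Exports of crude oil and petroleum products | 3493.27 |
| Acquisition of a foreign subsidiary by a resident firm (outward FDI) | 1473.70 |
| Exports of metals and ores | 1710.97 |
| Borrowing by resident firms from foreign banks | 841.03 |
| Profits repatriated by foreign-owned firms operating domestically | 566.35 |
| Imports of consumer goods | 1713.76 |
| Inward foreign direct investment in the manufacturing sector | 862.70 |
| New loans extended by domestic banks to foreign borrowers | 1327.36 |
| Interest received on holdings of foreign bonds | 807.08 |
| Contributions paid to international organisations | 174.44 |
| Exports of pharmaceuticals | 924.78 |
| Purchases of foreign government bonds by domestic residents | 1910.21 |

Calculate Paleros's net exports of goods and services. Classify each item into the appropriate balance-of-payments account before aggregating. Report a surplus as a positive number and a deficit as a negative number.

-3189.01

Goods: -1926.17 + 3493.27 + 1710.97 - 4695.42 - 1713.76 + 924.78 = -2206.33
Services: -909.63 - 386.07 - 168.17 + 481.19 = -982.68
Trade balance = -2206.33 + (-982.68) = -3189.01
(Excluded from the trade balance — primary income: dividends received from foreign subsidiaries of resident firms 176.84, compensation paid to foreign seasonal workers 252.96, profits repatriated by foreign-owned firms operating domestically 566.35, interest received on holdings of foreign bonds 807.08; financial account: acquisition of a foreign subsidiary by a resident firm (outward FDI) 1473.70, borrowing by resident firms from foreign banks 841.03, inward foreign direct investment in the manufacturing sector 862.70, new loans extended by domestic banks to foreign borrowers 1327.36, purchases of foreign government bonds by domestic residents 1910.21; secondary income: contributions paid to international organisations 174.44.)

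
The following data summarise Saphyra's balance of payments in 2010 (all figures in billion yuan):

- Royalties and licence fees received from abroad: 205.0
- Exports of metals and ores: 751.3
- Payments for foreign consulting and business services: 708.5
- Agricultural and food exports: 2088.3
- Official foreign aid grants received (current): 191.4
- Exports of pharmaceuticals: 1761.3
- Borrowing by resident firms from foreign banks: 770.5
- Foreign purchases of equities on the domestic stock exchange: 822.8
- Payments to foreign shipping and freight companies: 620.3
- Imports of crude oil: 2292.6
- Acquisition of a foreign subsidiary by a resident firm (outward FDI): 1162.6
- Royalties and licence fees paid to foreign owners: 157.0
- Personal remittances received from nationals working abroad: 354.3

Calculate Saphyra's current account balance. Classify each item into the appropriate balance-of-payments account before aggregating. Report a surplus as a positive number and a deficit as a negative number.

Goods: 1761.3 - 2292.6 + 751.3 + 2088.3 = 2308.3
Services: -620.3 - 157.0 - 708.5 + 205.0 = -1280.8
Secondary income: 354.3 + 191.4 = 545.7
Current account = 2308.3 + (-1280.8) + 545.7 = 1573.2
(Excluded from the current account — financial account: borrowing by resident firms from foreign banks 770.5, foreign purchases of equities on the domestic stock exchange 822.8, acquisition of a foreign subsidiary by a resident firm (outward FDI) 1162.6.)

1573.2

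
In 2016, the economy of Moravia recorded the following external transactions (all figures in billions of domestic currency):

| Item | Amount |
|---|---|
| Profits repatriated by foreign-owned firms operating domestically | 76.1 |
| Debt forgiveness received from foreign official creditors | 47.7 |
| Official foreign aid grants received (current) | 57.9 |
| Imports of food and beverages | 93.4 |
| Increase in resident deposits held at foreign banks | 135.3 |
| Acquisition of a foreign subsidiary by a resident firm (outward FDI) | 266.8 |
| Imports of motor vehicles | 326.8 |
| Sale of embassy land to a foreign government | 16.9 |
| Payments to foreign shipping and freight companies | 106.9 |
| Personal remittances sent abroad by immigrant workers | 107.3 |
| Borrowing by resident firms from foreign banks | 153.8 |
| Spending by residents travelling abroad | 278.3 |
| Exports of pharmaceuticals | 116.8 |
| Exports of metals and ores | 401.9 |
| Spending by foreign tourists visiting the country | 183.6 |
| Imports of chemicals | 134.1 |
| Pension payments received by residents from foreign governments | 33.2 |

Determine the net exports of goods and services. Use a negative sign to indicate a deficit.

-237.2

Goods: -93.4 - 134.1 - 326.8 + 401.9 + 116.8 = -35.6
Services: -278.3 - 106.9 + 183.6 = -201.6
Trade balance = -35.6 + (-201.6) = -237.2
(Excluded from the trade balance — primary income: profits repatriated by foreign-owned firms operating domestically 76.1; capital account: debt forgiveness received from foreign official creditors 47.7, sale of embassy land to a foreign government 16.9; secondary income: official foreign aid grants received (current) 57.9, personal remittances sent abroad by immigrant workers 107.3, pension payments received by residents from foreign governments 33.2; financial account: increase in resident deposits held at foreign banks 135.3, acquisition of a foreign subsidiary by a resident firm (outward FDI) 266.8, borrowing by resident firms from foreign banks 153.8.)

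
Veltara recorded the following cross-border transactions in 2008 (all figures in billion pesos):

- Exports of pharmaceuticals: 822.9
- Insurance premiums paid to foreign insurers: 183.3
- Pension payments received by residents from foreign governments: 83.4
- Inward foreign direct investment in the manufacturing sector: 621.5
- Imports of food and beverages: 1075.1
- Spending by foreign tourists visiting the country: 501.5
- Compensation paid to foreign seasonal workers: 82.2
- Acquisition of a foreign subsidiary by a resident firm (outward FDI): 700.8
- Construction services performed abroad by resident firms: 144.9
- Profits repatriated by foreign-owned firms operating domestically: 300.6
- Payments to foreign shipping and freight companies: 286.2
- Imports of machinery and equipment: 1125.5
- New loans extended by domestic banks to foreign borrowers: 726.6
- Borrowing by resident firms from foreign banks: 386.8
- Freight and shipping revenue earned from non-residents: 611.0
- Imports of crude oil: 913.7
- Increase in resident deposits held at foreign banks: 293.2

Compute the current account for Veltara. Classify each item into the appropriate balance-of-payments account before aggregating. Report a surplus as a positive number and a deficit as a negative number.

Goods: -1075.1 - 1125.5 - 913.7 + 822.9 = -2291.4
Services: 144.9 - 286.2 + 501.5 + 611.0 - 183.3 = 787.9
Primary income: -82.2 - 300.6 = -382.8
Secondary income: 83.4
Current account = (-2291.4) + 787.9 + (-382.8) + 83.4 = -1802.9
(Excluded from the current account — financial account: inward foreign direct investment in the manufacturing sector 621.5, acquisition of a foreign subsidiary by a resident firm (outward FDI) 700.8, new loans extended by domestic banks to foreign borrowers 726.6, borrowing by resident firms from foreign banks 386.8, increase in resident deposits held at foreign banks 293.2.)

-1802.9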